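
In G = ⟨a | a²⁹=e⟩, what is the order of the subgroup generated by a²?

|⟨a²⟩| equals the order of a². Compute successive powers until reaching e:
  (a²)¹ = a², (a²)² = a⁴, (a²)³ = a⁶, (a²)⁴ = a⁸, (a²)⁵ = a¹⁰, (a²)⁶ = a¹², (a²)⁷ = a¹⁴, (a²)⁸ = a¹⁶, (a²)⁹ = a¹⁸, (a²)¹⁰ = a²⁰, (a²)¹¹ = a²², (a²)¹² = a²⁴, (a²)¹³ = a²⁶, (a²)¹⁴ = a²⁸, (a²)¹⁵ = a, (a²)¹⁶ = a³, (a²)¹⁷ = a⁵, (a²)¹⁸ = a⁷, (a²)¹⁹ = a⁹, (a²)²⁰ = a¹¹, (a²)²¹ = a¹³, (a²)²² = a¹⁵, (a²)²³ = a¹⁷, (a²)²⁴ = a¹⁹, (a²)²⁵ = a²¹, (a²)²⁶ = a²³, (a²)²⁷ = a²⁵, (a²)²⁸ = a²⁷, (a²)²⁹ = e.
The smallest positive k with (a²)ᵏ = e is 29, so |⟨a²⟩| = 29.

Answer: 29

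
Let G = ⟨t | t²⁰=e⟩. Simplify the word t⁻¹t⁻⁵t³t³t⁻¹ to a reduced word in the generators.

Multiply left to right, reducing at each step:
  (t¹⁹) · t⁻⁵ = t¹⁴
  (t¹⁴) · t³ = t¹⁷
  (t¹⁷) · t³ = e
  e · t⁻¹ = t¹⁹

Answer: t¹⁹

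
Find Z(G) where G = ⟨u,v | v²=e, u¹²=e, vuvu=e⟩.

An element z ∈ Z(G) iff z commutes with every generator.
For example u⁶ is central: (u⁶)·u = u⁷ = u·(u⁶); (u⁶)·v = u⁶v = v·(u⁶).
Whereas u ∉ Z(G) since u·v = uv ≠ u¹¹v = v·u.
Checking each of the 24 elements this way gives Z(G) = {e, u⁶}, of order 2.

Answer: {e, u⁶}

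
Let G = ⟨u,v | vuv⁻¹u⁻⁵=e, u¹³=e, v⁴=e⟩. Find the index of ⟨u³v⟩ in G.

First find ord(u³v) by computing successive powers:
  (u³v)¹ = u³v, (u³v)² = u⁵v², (u³v)³ = u²v³, (u³v)⁴ = e.
So |⟨u³v⟩| = ord(u³v) = 4. With |G| = 52, by Lagrange [G : ⟨u³v⟩] = 52/4 = 13.

Answer: 13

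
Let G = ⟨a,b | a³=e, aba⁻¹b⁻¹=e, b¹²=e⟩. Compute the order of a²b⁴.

Compute successive powers until reaching e:
  (a²b⁴)¹ = a²b⁴, (a²b⁴)² = ab⁸, (a²b⁴)³ = e.
The smallest positive k with (a²b⁴)ᵏ = e is 3.

Answer: 3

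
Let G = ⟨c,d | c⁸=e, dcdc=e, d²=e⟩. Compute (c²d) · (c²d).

Compute (c²d) · (c²d) by multiplying left to right and reducing via the relations at each step:
  (c²d) · c² = d
  d · d = e

Answer: e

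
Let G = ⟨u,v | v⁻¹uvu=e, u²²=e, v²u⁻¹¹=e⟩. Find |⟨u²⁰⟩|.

|⟨u²⁰⟩| equals the order of u²⁰. Compute successive powers until reaching e:
  (u²⁰)¹ = u²⁰, (u²⁰)² = u¹⁸, (u²⁰)³ = u¹⁶, (u²⁰)⁴ = u¹⁴, (u²⁰)⁵ = u¹², (u²⁰)⁶ = u¹⁰, (u²⁰)⁷ = u⁸, (u²⁰)⁸ = u⁶, (u²⁰)⁹ = u⁴, (u²⁰)¹⁰ = u², (u²⁰)¹¹ = e.
The smallest positive k with (u²⁰)ᵏ = e is 11, so |⟨u²⁰⟩| = 11.

Answer: 11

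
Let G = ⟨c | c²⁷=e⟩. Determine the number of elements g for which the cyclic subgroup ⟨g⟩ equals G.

G is cyclic of order 27. An element generates G iff its order is 27, and a cyclic group of order 27 has exactly φ(27) = 18 such elements.

Answer: 18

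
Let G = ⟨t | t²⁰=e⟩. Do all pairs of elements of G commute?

G has a single generator, so G is cyclic and hence abelian.

Answer: Yes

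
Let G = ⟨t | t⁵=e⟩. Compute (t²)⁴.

Compute successive powers of (t²), reducing at each step:
  (t²)²: (t²) · t² = t⁴
  (t²)³: (t⁴) · t² = t
  (t²)⁴: t · t² = t³

Answer: t³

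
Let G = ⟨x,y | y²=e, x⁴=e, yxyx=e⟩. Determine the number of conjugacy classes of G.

The conjugacy classes (representative and size) are:
  [e] (size 1), [x] (size 2), [x²] (size 1), [x²y] (size 2), [x³y] (size 2).
Class equation: 1 + 2 + 1 + 2 + 2 = 8 = |G|. So G has 5 conjugacy classes.

Answer: 5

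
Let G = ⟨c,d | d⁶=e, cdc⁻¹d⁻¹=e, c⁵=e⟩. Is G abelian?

Each pair of generators commutes: c·d = cd = d·c. Since the generators pairwise commute, every element of G commutes with every other, so G is abelian.

Answer: Yes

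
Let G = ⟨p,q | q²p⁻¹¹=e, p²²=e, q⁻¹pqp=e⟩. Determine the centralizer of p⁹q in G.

⟨p⁹q⟩ ⊆ C_G(p⁹q) since powers of p⁹q commute with p⁹q; so |C_G(p⁹q)| ≥ |⟨p⁹q⟩| = 4.
By orbit–stabilizer, |C_G(p⁹q)| = |G| / |conj. class of p⁹q| = 44 / 11 = 4.
The 4 elements commuting with p⁹q are {e, p¹¹, p⁹q, p⁹q⁻¹}.

Answer: {e, p¹¹, p⁹q, p⁹q⁻¹}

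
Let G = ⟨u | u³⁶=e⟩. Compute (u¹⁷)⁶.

Compute successive powers of (u¹⁷), reducing at each step:
  (u¹⁷)²: (u¹⁷) · u¹⁷ = u³⁴
  (u¹⁷)³: (u³⁴) · u¹⁷ = u¹⁵
  (u¹⁷)⁴: (u¹⁵) · u¹⁷ = u³²
  (u¹⁷)⁵: (u³²) · u¹⁷ = u¹³
  (u¹⁷)⁶: (u¹³) · u¹⁷ = u³⁰

Answer: u³⁰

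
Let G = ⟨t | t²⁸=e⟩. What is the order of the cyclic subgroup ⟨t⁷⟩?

|⟨t⁷⟩| equals the order of t⁷. Compute successive powers until reaching e:
  (t⁷)¹ = t⁷, (t⁷)² = t¹⁴, (t⁷)³ = t²¹, (t⁷)⁴ = e.
The smallest positive k with (t⁷)ᵏ = e is 4, so |⟨t⁷⟩| = 4.

Answer: 4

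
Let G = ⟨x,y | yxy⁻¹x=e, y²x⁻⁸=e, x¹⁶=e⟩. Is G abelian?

x·y = xy but y·x = x⁷y⁻¹, so x·y ≠ y·x and G is not abelian.

Answer: No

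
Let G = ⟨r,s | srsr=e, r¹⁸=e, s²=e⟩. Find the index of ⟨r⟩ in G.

First find ord(r) by computing successive powers:
  r¹ = r, r² = r², r³ = r³, r⁴ = r⁴, r⁵ = r⁵, r⁶ = r⁶, r⁷ = r⁷, r⁸ = r⁸, r⁹ = r⁹, r¹⁰ = r¹⁰, r¹¹ = r¹¹, r¹² = r¹², r¹³ = r¹³, r¹⁴ = r¹⁴, r¹⁵ = r¹⁵, r¹⁶ = r¹⁶, r¹⁷ = r¹⁷, r¹⁸ = e.
So |⟨r⟩| = ord(r) = 18. With |G| = 36, by Lagrange [G : ⟨r⟩] = 36/18 = 2.

Answer: 2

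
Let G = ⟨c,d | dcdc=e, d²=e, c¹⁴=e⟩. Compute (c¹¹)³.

Compute successive powers of (c¹¹), reducing at each step:
  (c¹¹)²: (c¹¹) · c¹¹ = c⁸
  (c¹¹)³: (c⁸) · c¹¹ = c⁵

Answer: c⁵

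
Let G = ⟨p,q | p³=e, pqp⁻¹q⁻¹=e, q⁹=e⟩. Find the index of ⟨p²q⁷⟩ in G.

First find ord(p²q⁷) by computing successive powers:
  (p²q⁷)¹ = p²q⁷, (p²q⁷)² = pq⁵, (p²q⁷)³ = q³, (p²q⁷)⁴ = p²q, (p²q⁷)⁵ = pq⁸, (p²q⁷)⁶ = q⁶, (p²q⁷)⁷ = p²q⁴, (p²q⁷)⁸ = pq², (p²q⁷)⁹ = e.
So |⟨p²q⁷⟩| = ord(p²q⁷) = 9. With |G| = 27, by Lagrange [G : ⟨p²q⁷⟩] = 27/9 = 3.

Answer: 3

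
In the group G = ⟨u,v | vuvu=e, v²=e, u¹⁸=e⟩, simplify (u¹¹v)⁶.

Compute successive powers of (u¹¹v), reducing at each step:
  (u¹¹v)²: (u¹¹v) · u¹¹ = v;   v · v = e
  (u¹¹v)³: e · u¹¹ = u¹¹;   (u¹¹) · v = u¹¹v
  (u¹¹v)⁴: (u¹¹v) · u¹¹ = v;   v · v = e
  (u¹¹v)⁵: e · u¹¹ = u¹¹;   (u¹¹) · v = u¹¹v
  (u¹¹v)⁶: (u¹¹v) · u¹¹ = v;   v · v = e

Answer: e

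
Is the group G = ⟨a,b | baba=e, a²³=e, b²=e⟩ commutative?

a·b = ab but b·a = a²²b, so a·b ≠ b·a and G is not abelian.

Answer: No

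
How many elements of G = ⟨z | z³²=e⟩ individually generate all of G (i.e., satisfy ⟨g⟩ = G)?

G is cyclic of order 32. An element generates G iff its order is 32, and a cyclic group of order 32 has exactly φ(32) = 16 such elements.

Answer: 16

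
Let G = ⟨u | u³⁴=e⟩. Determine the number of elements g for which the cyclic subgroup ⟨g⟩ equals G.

G is cyclic of order 34. An element generates G iff its order is 34, and a cyclic group of order 34 has exactly φ(34) = 16 such elements.

Answer: 16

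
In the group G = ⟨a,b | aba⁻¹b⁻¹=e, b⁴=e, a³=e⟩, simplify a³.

Compute successive powers of a, reducing at each step:
  a²: a · a = a²
  a³: (a²) · a = e

Answer: e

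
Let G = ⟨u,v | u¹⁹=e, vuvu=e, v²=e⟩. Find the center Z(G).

An element z ∈ Z(G) iff z commutes with every generator.
For example e is central: e·u = u = u·e; e·v = v = v·e.
Whereas u ∉ Z(G) since u·v = uv ≠ u¹⁸v = v·u.
Checking each of the 38 elements this way gives Z(G) = {e}, of order 1.

Answer: {e}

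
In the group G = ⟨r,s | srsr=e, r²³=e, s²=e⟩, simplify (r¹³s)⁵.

Compute successive powers of (r¹³s), reducing at each step:
  (r¹³s)²: (r¹³s) · r¹³ = s;   s · s = e
  (r¹³s)³: e · r¹³ = r¹³;   (r¹³) · s = r¹³s
  (r¹³s)⁴: (r¹³s) · r¹³ = s;   s · s = e
  (r¹³s)⁵: e · r¹³ = r¹³;   (r¹³) · s = r¹³s

Answer: r¹³s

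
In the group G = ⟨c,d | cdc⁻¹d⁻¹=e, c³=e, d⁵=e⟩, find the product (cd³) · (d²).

Compute (cd³) · (d²) by multiplying left to right and reducing via the relations at each step:
  (cd³) · d² = c

Answer: c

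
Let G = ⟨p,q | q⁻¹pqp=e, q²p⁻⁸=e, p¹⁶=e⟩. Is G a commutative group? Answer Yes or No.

p·q = pq but q·p = p⁷q⁻¹, so p·q ≠ q·p and G is not abelian.

Answer: No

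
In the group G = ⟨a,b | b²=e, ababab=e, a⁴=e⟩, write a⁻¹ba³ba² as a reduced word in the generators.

Multiply left to right, reducing at each step:
  (a³) · b = a³b
  (a³b) · a³ = a³ba³
  (a³ba³) · b = ba
  (ba) · a² = ba³

Answer: ba³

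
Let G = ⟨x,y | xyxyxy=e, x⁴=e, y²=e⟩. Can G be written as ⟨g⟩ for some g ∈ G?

Every cyclic group is abelian. But x·y = xy while y·x = yx, so x·y ≠ y·x and G is not abelian. Hence G is not cyclic.

Answer: No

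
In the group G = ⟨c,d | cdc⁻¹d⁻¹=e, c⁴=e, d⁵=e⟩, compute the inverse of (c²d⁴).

The order of (c²d⁴) is 10 (smallest k with (c²d⁴)ᵏ = e), so (c²d⁴)⁻¹ = (c²d⁴)⁹ = c²d.
Check: (c²d⁴) · (c²d) → (c²d⁴) · c² = d⁴;   (d⁴) · d = e, giving e as required.

Answer: c²d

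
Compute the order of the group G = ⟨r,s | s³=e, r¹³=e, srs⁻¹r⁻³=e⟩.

Enumerate words in the generators, reducing via the relations: the distinct elements are
  {e, r, s, rs, r², r³, r⁴, r⁵, r⁶, r⁷, r⁸, r⁹, s², rs², r²s, r³s, r¹², r¹¹, r¹⁰, r⁴s, r⁵s, r⁶s, r⁷s, r⁸s, r⁹s, r²s², r³s², r¹²s, r¹¹s, r¹⁰s, r⁴s², r⁵s², r⁶s², r⁷s², r⁸s², r⁹s², r¹²s², r¹¹s², r¹⁰s²}.
No further products give new elements, so |G| = 39.

Answer: 39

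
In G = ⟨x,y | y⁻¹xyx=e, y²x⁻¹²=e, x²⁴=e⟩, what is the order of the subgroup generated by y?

|⟨y⟩| equals the order of y. Compute successive powers until reaching e:
  y¹ = y, y² = x¹², y³ = y⁻¹, y⁴ = e.
The smallest positive k with yᵏ = e is 4, so |⟨y⟩| = 4.

Answer: 4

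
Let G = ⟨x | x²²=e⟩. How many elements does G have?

G is generated by a single element, so G is cyclic. The relator gives x²² = e and no smaller power is forced to be e, so the 22 powers {e, x, x², x³, x⁴, x⁵, x⁶, x⁷, x⁸, x⁹, x²¹, x²⁰, x¹², x¹³, x¹¹, x¹⁰, x¹⁴, x¹⁵, x¹⁶, x¹⁷, x¹⁸, x¹⁹} are distinct. Hence |G| = 22.

Answer: 22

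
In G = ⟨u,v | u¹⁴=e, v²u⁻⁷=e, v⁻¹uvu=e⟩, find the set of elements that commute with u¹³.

⟨u¹³⟩ ⊆ C_G(u¹³) since powers of u¹³ commute with u¹³; so |C_G(u¹³)| ≥ |⟨u¹³⟩| = 14.
By orbit–stabilizer, |C_G(u¹³)| = |G| / |conj. class of u¹³| = 28 / 2 = 14.
The 14 elements commuting with u¹³ are {e, u, u², u³, u⁴, u⁵, u⁶, u⁷, u⁸, u⁹, u¹⁰, u¹¹, u¹², u¹³}.

Answer: {e, u, u², u³, u⁴, u⁵, u⁶, u⁷, u⁸, u⁹, u¹⁰, u¹¹, u¹², u¹³}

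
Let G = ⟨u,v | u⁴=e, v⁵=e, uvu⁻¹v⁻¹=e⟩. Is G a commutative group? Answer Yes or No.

Each pair of generators commutes: u·v = uv = v·u. Since the generators pairwise commute, every element of G commutes with every other, so G is abelian.

Answer: Yes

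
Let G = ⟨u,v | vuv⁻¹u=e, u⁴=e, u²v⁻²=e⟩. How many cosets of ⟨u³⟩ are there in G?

First find ord(u³) by computing successive powers:
  (u³)¹ = u³, (u³)² = u², (u³)³ = u, (u³)⁴ = e.
So |⟨u³⟩| = ord(u³) = 4. With |G| = 8, by Lagrange [G : ⟨u³⟩] = 8/4 = 2.

Answer: 2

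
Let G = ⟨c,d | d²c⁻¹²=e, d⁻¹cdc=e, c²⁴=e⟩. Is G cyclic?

Every cyclic group is abelian. But c·d = cd while d·c = c¹¹d⁻¹, so c·d ≠ d·c and G is not abelian. Hence G is not cyclic.

Answer: No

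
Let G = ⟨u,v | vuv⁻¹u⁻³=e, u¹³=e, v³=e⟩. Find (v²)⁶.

Compute successive powers of (v²), reducing at each step:
  (v²)²: (v²) · v² = v
  (v²)³: v · v² = e
  (v²)⁴: e · v² = v²
  (v²)⁵: (v²) · v² = v
  (v²)⁶: v · v² = e

Answer: e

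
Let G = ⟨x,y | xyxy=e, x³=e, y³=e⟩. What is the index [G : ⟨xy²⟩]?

First find ord(xy²) by computing successive powers:
  (xy²)¹ = xy², (xy²)² = yx², (xy²)³ = e.
So |⟨xy²⟩| = ord(xy²) = 3. With |G| = 12, by Lagrange [G : ⟨xy²⟩] = 12/3 = 4.

Answer: 4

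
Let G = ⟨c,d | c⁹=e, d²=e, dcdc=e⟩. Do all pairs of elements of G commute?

c·d = cd but d·c = c⁸d, so c·d ≠ d·c and G is not abelian.

Answer: No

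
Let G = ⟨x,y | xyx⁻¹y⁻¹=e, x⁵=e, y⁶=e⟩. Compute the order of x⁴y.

Compute successive powers until reaching e:
  (x⁴y)¹ = x⁴y, (x⁴y)² = x³y², (x⁴y)³ = x²y³, (x⁴y)⁴ = xy⁴, (x⁴y)⁵ = y⁵, (x⁴y)⁶ = x⁴, (x⁴y)⁷ = x³y, (x⁴y)⁸ = x²y², (x⁴y)⁹ = xy³, (x⁴y)¹⁰ = y⁴, (x⁴y)¹¹ = x⁴y⁵, (x⁴y)¹² = x³, (x⁴y)¹³ = x²y, (x⁴y)¹⁴ = xy², (x⁴y)¹⁵ = y³, (x⁴y)¹⁶ = x⁴y⁴, (x⁴y)¹⁷ = x³y⁵, (x⁴y)¹⁸ = x², (x⁴y)¹⁹ = xy, (x⁴y)²⁰ = y², (x⁴y)²¹ = x⁴y³, (x⁴y)²² = x³y⁴, (x⁴y)²³ = x²y⁵, (x⁴y)²⁴ = x, (x⁴y)²⁵ = y, (x⁴y)²⁶ = x⁴y², (x⁴y)²⁷ = x³y³, (x⁴y)²⁸ = x²y⁴, (x⁴y)²⁹ = xy⁵, (x⁴y)³⁰ = e.
The smallest positive k with (x⁴y)ᵏ = e is 30.

Answer: 30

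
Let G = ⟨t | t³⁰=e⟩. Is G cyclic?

|G| = 30. The element t has order 30 (its powers give 30 distinct elements), so ⟨t⟩ = G and G is cyclic.

Answer: Yes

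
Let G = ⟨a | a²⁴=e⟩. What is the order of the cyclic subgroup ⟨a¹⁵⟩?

|⟨a¹⁵⟩| equals the order of a¹⁵. Compute successive powers until reaching e:
  (a¹⁵)¹ = a¹⁵, (a¹⁵)² = a⁶, (a¹⁵)³ = a²¹, (a¹⁵)⁴ = a¹², (a¹⁵)⁵ = a³, (a¹⁵)⁶ = a¹⁸, (a¹⁵)⁷ = a⁹, (a¹⁵)⁸ = e.
The smallest positive k with (a¹⁵)ᵏ = e is 8, so |⟨a¹⁵⟩| = 8.

Answer: 8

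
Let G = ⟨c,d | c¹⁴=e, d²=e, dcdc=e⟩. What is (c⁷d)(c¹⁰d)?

Compute (c⁷d) · (c¹⁰d) by multiplying left to right and reducing via the relations at each step:
  (c⁷d) · c¹⁰ = c¹¹d
  (c¹¹d) · d = c¹¹

Answer: c¹¹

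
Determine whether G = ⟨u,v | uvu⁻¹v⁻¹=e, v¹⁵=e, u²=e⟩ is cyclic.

|G| = 30. The element uv has order 30 (its powers give 30 distinct elements), so ⟨uv⟩ = G and G is cyclic.

Answer: Yes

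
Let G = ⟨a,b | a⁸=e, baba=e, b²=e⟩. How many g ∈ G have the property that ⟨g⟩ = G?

⟨g⟩ = G would require ord(g) = |G| = 16, but the maximum element order in G is 8 < 16. So G is not cyclic and no single element generates it: the count is 0.

Answer: 0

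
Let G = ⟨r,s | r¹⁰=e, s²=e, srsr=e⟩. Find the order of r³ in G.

Compute successive powers until reaching e:
  (r³)¹ = r³, (r³)² = r⁶, (r³)³ = r⁹, (r³)⁴ = r², (r³)⁵ = r⁵, (r³)⁶ = r⁸, (r³)⁷ = r, (r³)⁸ = r⁴, (r³)⁹ = r⁷, (r³)¹⁰ = e.
The smallest positive k with (r³)ᵏ = e is 10.

Answer: 10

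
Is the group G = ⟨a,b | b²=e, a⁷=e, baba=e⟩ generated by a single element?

Every cyclic group is abelian. But a·b = ab while b·a = a⁶b, so a·b ≠ b·a and G is not abelian. Hence G is not cyclic.

Answer: No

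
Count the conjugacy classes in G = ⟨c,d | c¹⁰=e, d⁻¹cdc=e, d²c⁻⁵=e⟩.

The conjugacy classes (representative and size) are:
  [e] (size 1), [c] (size 2), [c⁸] (size 2), [c⁷] (size 2), [c⁴] (size 2), [c⁵] (size 1), [c⁴d] (size 5), [c²d⁻¹] (size 5).
Class equation: 1 + 2 + 2 + 2 + 2 + 1 + 5 + 5 = 20 = |G|. So G has 8 conjugacy classes.

Answer: 8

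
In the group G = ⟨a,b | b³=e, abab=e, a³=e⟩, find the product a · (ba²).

Compute a · (ba²) by multiplying left to right and reducing via the relations at each step:
  a · b = ab
  (ab) · a² = b²a

Answer: b²a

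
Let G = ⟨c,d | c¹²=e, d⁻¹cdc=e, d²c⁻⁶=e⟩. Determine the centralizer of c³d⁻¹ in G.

⟨c³d⁻¹⟩ ⊆ C_G(c³d⁻¹) since powers of c³d⁻¹ commute with c³d⁻¹; so |C_G(c³d⁻¹)| ≥ |⟨c³d⁻¹⟩| = 4.
By orbit–stabilizer, |C_G(c³d⁻¹)| = |G| / |conj. class of c³d⁻¹| = 24 / 6 = 4.
The 4 elements commuting with c³d⁻¹ are {e, c⁶, c³d, c³d⁻¹}.

Answer: {e, c⁶, c³d, c³d⁻¹}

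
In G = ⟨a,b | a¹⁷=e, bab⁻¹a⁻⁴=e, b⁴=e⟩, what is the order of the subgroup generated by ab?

|⟨ab⟩| equals the order of ab. Compute successive powers until reaching e:
  (ab)¹ = ab, (ab)² = a⁵b², (ab)³ = a⁴b³, (ab)⁴ = e.
The smallest positive k with (ab)ᵏ = e is 4, so |⟨ab⟩| = 4.

Answer: 4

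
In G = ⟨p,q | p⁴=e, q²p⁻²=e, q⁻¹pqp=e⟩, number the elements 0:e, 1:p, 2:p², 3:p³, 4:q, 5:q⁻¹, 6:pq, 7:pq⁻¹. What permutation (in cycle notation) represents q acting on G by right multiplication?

(0 4 2 5)(1 6 3 7)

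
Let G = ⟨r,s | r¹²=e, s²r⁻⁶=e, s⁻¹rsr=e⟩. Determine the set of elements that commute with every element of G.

An element z ∈ Z(G) iff z commutes with every generator.
For example r⁶ is central: (r⁶)·r = r⁷ = r·(r⁶); (r⁶)·s = s⁻¹ = s·(r⁶).
Whereas r ∉ Z(G) since r·s = rs ≠ r⁵s⁻¹ = s·r.
Checking each of the 24 elements this way gives Z(G) = {e, r⁶}, of order 2.

Answer: {e, r⁶}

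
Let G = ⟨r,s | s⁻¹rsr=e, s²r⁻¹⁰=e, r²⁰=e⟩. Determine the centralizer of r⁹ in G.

⟨r⁹⟩ ⊆ C_G(r⁹) since powers of r⁹ commute with r⁹; so |C_G(r⁹)| ≥ |⟨r⁹⟩| = 20.
By orbit–stabilizer, |C_G(r⁹)| = |G| / |conj. class of r⁹| = 40 / 2 = 20.
The 20 elements commuting with r⁹ are {e, r, r², r³, r⁴, r⁵, r⁶, r⁷, r⁸, r⁹, r¹⁰, r¹¹, r¹², r¹³, r¹⁴, r¹⁵, r¹⁶, r¹⁷, r¹⁸, r¹⁹}.

Answer: {e, r, r², r³, r⁴, r⁵, r⁶, r⁷, r⁸, r⁹, r¹⁰, r¹¹, r¹², r¹³, r¹⁴, r¹⁵, r¹⁶, r¹⁷, r¹⁸, r¹⁹}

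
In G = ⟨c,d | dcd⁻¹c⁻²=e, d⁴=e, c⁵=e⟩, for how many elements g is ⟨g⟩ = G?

⟨g⟩ = G would require ord(g) = |G| = 20, but the maximum element order in G is 5 < 20. So G is not cyclic and no single element generates it: the count is 0.

Answer: 0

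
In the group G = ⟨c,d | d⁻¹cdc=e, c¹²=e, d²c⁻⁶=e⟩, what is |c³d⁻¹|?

Compute successive powers until reaching e:
  (c³d⁻¹)¹ = c³d⁻¹, (c³d⁻¹)² = c⁶, (c³d⁻¹)³ = c³d, (c³d⁻¹)⁴ = e.
The smallest positive k with (c³d⁻¹)ᵏ = e is 4.

Answer: 4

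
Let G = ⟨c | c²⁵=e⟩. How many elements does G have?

G is generated by a single element, so G is cyclic. The relator gives c²⁵ = e and no smaller power is forced to be e, so the 25 powers {c, e, c², c³, c⁴, c⁵, c⁶, c⁷, c⁸, c⁹, c²², c²³, c²¹, c²⁰, c²⁴, c¹², c¹³, c¹¹, c¹⁰, c¹⁴, c¹⁵, c¹⁶, c¹⁷, c¹⁸, c¹⁹} are distinct. Hence |G| = 25.

Answer: 25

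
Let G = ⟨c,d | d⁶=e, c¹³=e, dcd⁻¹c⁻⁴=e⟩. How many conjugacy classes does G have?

The conjugacy classes (representative and size) are:
  [e] (size 1), [c⁴] (size 6), [c¹¹] (size 6), [c⁷d] (size 13), [c⁸d²] (size 13), [c¹²d³] (size 13), [c⁵d⁴] (size 13), [c¹¹d⁵] (size 13).
Class equation: 1 + 6 + 6 + 13 + 13 + 13 + 13 + 13 = 78 = |G|. So G has 8 conjugacy classes.

Answer: 8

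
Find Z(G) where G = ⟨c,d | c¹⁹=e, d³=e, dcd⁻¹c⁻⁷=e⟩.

An element z ∈ Z(G) iff z commutes with every generator.
For example e is central: e·c = c = c·e; e·d = d = d·e.
Whereas c ∉ Z(G) since c·d = cd ≠ c⁷d = d·c.
Checking each of the 57 elements this way gives Z(G) = {e}, of order 1.

Answer: {e}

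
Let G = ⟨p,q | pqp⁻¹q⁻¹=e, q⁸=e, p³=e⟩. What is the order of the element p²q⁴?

Compute successive powers until reaching e:
  (p²q⁴)¹ = p²q⁴, (p²q⁴)² = p, (p²q⁴)³ = q⁴, (p²q⁴)⁴ = p², (p²q⁴)⁵ = pq⁴, (p²q⁴)⁶ = e.
The smallest positive k with (p²q⁴)ᵏ = e is 6.

Answer: 6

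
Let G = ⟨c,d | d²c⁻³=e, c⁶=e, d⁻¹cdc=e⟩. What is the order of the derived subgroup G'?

G' = [G, G] is generated by all commutators. The generator-pair commutators are: [c, d] = c².
The subgroup they normally generate is {e, c², c⁴}, of order 3.
Check: |G/G'| = 12/3 = 4 is the order of the abelianisation.

Answer: 3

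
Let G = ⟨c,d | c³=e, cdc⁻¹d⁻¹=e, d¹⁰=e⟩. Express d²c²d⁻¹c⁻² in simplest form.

Multiply left to right, reducing at each step:
  (d²) · c² = c²d²
  (c²d²) · d⁻¹ = c²d
  (c²d) · c⁻² = d

Answer: d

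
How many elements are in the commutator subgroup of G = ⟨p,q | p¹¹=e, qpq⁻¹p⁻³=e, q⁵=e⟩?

G' = [G, G] is generated by all commutators. The generator-pair commutators are: [p, q] = p⁹.
The subgroup they normally generate is {e, p, p², p³, p⁴, p⁵, p⁶, p⁷, p⁸, p⁹, p¹⁰}, of order 11.
Check: |G/G'| = 55/11 = 5 is the order of the abelianisation.

Answer: 11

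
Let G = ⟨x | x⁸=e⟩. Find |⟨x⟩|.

|⟨x⟩| equals the order of x. Compute successive powers until reaching e:
  x¹ = x, x² = x², x³ = x³, x⁴ = x⁴, x⁵ = x⁵, x⁶ = x⁶, x⁷ = x⁷, x⁸ = e.
The smallest positive k with xᵏ = e is 8, so |⟨x⟩| = 8.

Answer: 8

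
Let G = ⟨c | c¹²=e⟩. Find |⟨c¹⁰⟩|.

|⟨c¹⁰⟩| equals the order of c¹⁰. Compute successive powers until reaching e:
  (c¹⁰)¹ = c¹⁰, (c¹⁰)² = c⁸, (c¹⁰)³ = c⁶, (c¹⁰)⁴ = c⁴, (c¹⁰)⁵ = c², (c¹⁰)⁶ = e.
The smallest positive k with (c¹⁰)ᵏ = e is 6, so |⟨c¹⁰⟩| = 6.

Answer: 6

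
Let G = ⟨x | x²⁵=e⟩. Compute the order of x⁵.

Compute successive powers until reaching e:
  (x⁵)¹ = x⁵, (x⁵)² = x¹⁰, (x⁵)³ = x¹⁵, (x⁵)⁴ = x²⁰, (x⁵)⁵ = e.
The smallest positive k with (x⁵)ᵏ = e is 5.

Answer: 5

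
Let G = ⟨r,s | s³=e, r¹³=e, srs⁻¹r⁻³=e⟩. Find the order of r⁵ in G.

Compute successive powers until reaching e:
  (r⁵)¹ = r⁵, (r⁵)² = r¹⁰, (r⁵)³ = r², (r⁵)⁴ = r⁷, (r⁵)⁵ = r¹², (r⁵)⁶ = r⁴, (r⁵)⁷ = r⁹, (r⁵)⁸ = r, (r⁵)⁹ = r⁶, (r⁵)¹⁰ = r¹¹, (r⁵)¹¹ = r³, (r⁵)¹² = r⁸, (r⁵)¹³ = e.
The smallest positive k with (r⁵)ᵏ = e is 13.

Answer: 13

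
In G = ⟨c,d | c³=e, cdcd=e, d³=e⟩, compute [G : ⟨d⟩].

First find ord(d) by computing successive powers:
  d¹ = d, d² = d², d³ = e.
So |⟨d⟩| = ord(d) = 3. With |G| = 12, by Lagrange [G : ⟨d⟩] = 12/3 = 4.

Answer: 4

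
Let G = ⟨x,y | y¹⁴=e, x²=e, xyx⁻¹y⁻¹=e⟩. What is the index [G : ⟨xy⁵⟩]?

First find ord(xy⁵) by computing successive powers:
  (xy⁵)¹ = xy⁵, (xy⁵)² = y¹⁰, (xy⁵)³ = xy, (xy⁵)⁴ = y⁶, (xy⁵)⁵ = xy¹¹, (xy⁵)⁶ = y², (xy⁵)⁷ = xy⁷, (xy⁵)⁸ = y¹², (xy⁵)⁹ = xy³, (xy⁵)¹⁰ = y⁸, (xy⁵)¹¹ = xy¹³, (xy⁵)¹² = y⁴, (xy⁵)¹³ = xy⁹, (xy⁵)¹⁴ = e.
So |⟨xy⁵⟩| = ord(xy⁵) = 14. With |G| = 28, by Lagrange [G : ⟨xy⁵⟩] = 28/14 = 2.

Answer: 2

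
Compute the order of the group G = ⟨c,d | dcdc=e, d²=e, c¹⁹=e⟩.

Enumerate words in the generators, reducing via the relations: the distinct elements are
  {c, d, e, cd, c², c³, c⁴, c⁵, c⁶, c⁷, c⁸, c⁹, c²d, c³d, c¹², c¹³, c¹¹, c¹⁰, c¹⁴, c¹⁵, c¹⁶, c¹⁷, c¹⁸, c⁴d, c⁵d, c⁶d, c⁷d, c⁸d, c⁹d, c¹²d, c¹³d, c¹¹d, c¹⁰d, c¹⁴d, c¹⁵d, c¹⁶d, c¹⁷d, c¹⁸d}.
No further products give new elements, so |G| = 38.

Answer: 38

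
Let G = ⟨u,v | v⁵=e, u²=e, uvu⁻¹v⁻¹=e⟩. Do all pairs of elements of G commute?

Each pair of generators commutes: u·v = uv = v·u. Since the generators pairwise commute, every element of G commutes with every other, so G is abelian.

Answer: Yes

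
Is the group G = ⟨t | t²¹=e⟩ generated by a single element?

|G| = 21. The element t has order 21 (its powers give 21 distinct elements), so ⟨t⟩ = G and G is cyclic.

Answer: Yes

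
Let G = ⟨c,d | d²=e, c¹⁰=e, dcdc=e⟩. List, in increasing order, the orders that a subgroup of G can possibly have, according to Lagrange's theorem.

|G| = 20 = 2² · 5. By Lagrange's theorem the order of any subgroup divides 20; the divisors of 20 are 1, 2, 4, 5, 10, 20.

Answer: 1, 2, 4, 5, 10, 20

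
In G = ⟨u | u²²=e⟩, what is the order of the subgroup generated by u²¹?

|⟨u²¹⟩| equals the order of u²¹. Compute successive powers until reaching e:
  (u²¹)¹ = u²¹, (u²¹)² = u²⁰, (u²¹)³ = u¹⁹, (u²¹)⁴ = u¹⁸, (u²¹)⁵ = u¹⁷, (u²¹)⁶ = u¹⁶, (u²¹)⁷ = u¹⁵, (u²¹)⁸ = u¹⁴, (u²¹)⁹ = u¹³, (u²¹)¹⁰ = u¹², (u²¹)¹¹ = u¹¹, (u²¹)¹² = u¹⁰, (u²¹)¹³ = u⁹, (u²¹)¹⁴ = u⁸, (u²¹)¹⁵ = u⁷, (u²¹)¹⁶ = u⁶, (u²¹)¹⁷ = u⁵, (u²¹)¹⁸ = u⁴, (u²¹)¹⁹ = u³, (u²¹)²⁰ = u², (u²¹)²¹ = u, (u²¹)²² = e.
The smallest positive k with (u²¹)ᵏ = e is 22, so |⟨u²¹⟩| = 22.

Answer: 22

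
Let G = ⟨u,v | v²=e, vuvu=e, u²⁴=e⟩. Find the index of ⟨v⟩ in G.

First find ord(v) by computing successive powers:
  v¹ = v, v² = e.
So |⟨v⟩| = ord(v) = 2. With |G| = 48, by Lagrange [G : ⟨v⟩] = 48/2 = 24.

Answer: 24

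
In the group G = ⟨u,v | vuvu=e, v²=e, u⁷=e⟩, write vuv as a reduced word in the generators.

Multiply left to right, reducing at each step:
  v · u = u⁶v
  (u⁶v) · v = u⁶

Answer: u⁶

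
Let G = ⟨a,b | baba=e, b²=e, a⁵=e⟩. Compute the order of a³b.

Compute successive powers until reaching e:
  (a³b)¹ = a³b, (a³b)² = e.
The smallest positive k with (a³b)ᵏ = e is 2.

Answer: 2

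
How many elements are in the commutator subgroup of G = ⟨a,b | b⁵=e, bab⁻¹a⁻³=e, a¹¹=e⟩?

G' = [G, G] is generated by all commutators. The generator-pair commutators are: [a, b] = a⁹.
The subgroup they normally generate is {e, a, a², a³, a⁴, a⁵, a⁶, a⁷, a⁸, a⁹, a¹⁰}, of order 11.
Check: |G/G'| = 55/11 = 5 is the order of the abelianisation.

Answer: 11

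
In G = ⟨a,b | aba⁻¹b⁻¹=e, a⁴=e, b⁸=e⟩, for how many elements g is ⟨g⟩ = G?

⟨g⟩ = G would require ord(g) = |G| = 32, but the maximum element order in G is 8 < 32. So G is not cyclic and no single element generates it: the count is 0.

Answer: 0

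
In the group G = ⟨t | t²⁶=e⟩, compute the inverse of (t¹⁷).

The order of (t¹⁷) is 26 (smallest k with (t¹⁷)ᵏ = e), so (t¹⁷)⁻¹ = (t¹⁷)²⁵ = t⁹.
Check: (t¹⁷) · (t⁹) → (t¹⁷) · t⁹ = e, giving e as required.

Answer: t⁹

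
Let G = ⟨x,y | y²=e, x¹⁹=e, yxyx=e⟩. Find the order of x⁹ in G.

Compute successive powers until reaching e:
  (x⁹)¹ = x⁹, (x⁹)² = x¹⁸, (x⁹)³ = x⁸, (x⁹)⁴ = x¹⁷, (x⁹)⁵ = x⁷, (x⁹)⁶ = x¹⁶, (x⁹)⁷ = x⁶, (x⁹)⁸ = x¹⁵, (x⁹)⁹ = x⁵, (x⁹)¹⁰ = x¹⁴, (x⁹)¹¹ = x⁴, (x⁹)¹² = x¹³, (x⁹)¹³ = x³, (x⁹)¹⁴ = x¹², (x⁹)¹⁵ = x², (x⁹)¹⁶ = x¹¹, (x⁹)¹⁷ = x, (x⁹)¹⁸ = x¹⁰, (x⁹)¹⁹ = e.
The smallest positive k with (x⁹)ᵏ = e is 19.

Answer: 19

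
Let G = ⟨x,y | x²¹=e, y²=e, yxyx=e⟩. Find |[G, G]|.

G' = [G, G] is generated by all commutators. The generator-pair commutators are: [x, y] = x².
The subgroup they normally generate is {e, x, x², x³, x⁴, x⁵, x⁶, x⁷, x⁸, x⁹, x¹⁰, x¹¹, x¹², x¹³, x¹⁴, x¹⁵, x¹⁶, x¹⁷, x¹⁸, x¹⁹, x²⁰}, of order 21.
Check: |G/G'| = 42/21 = 2 is the order of the abelianisation.

Answer: 21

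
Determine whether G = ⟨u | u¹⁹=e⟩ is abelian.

G has a single generator, so G is cyclic and hence abelian.

Answer: Yes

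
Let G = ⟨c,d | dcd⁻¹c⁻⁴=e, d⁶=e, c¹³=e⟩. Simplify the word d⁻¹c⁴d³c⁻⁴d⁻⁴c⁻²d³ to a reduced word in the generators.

Multiply left to right, reducing at each step:
  (d⁵) · c⁴ = cd⁵
  (cd⁵) · d³ = cd²
  (cd²) · c⁻⁴ = c²d²
  (c²d²) · d⁻⁴ = c²d⁴
  (c²d⁴) · c⁻² = c¹⁰d⁴
  (c¹⁰d⁴) · d³ = c¹⁰d

Answer: c¹⁰d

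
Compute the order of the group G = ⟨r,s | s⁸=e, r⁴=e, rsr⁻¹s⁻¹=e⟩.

Enumerate words in the generators, reducing via the relations: the distinct elements are
  {e, r, s, rs, r², r³, s², s³, s⁴, s⁵, s⁶, s⁷, rs², rs³, rs⁴, rs⁵, rs⁶, rs⁷, r²s, r³s, r²s², r²s³, r²s⁴, r²s⁵, r²s⁶, r²s⁷, r³s², r³s³, r³s⁴, r³s⁵, r³s⁶, r³s⁷}.
No further products give new elements, so |G| = 32.

Answer: 32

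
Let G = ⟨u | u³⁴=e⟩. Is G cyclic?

|G| = 34. The element u has order 34 (its powers give 34 distinct elements), so ⟨u⟩ = G and G is cyclic.

Answer: Yes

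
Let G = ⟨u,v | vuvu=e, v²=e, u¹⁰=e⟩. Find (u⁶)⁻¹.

The order of (u⁶) is 5 (smallest k with (u⁶)ᵏ = e), so (u⁶)⁻¹ = (u⁶)⁴ = u⁴.
Check: (u⁶) · (u⁴) → (u⁶) · u⁴ = e, giving e as required.

Answer: u⁴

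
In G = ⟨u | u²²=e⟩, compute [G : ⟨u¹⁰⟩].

First find ord(u¹⁰) by computing successive powers:
  (u¹⁰)¹ = u¹⁰, (u¹⁰)² = u²⁰, (u¹⁰)³ = u⁸, (u¹⁰)⁴ = u¹⁸, (u¹⁰)⁵ = u⁶, (u¹⁰)⁶ = u¹⁶, (u¹⁰)⁷ = u⁴, (u¹⁰)⁸ = u¹⁴, (u¹⁰)⁹ = u², (u¹⁰)¹⁰ = u¹², (u¹⁰)¹¹ = e.
So |⟨u¹⁰⟩| = ord(u¹⁰) = 11. With |G| = 22, by Lagrange [G : ⟨u¹⁰⟩] = 22/11 = 2.

Answer: 2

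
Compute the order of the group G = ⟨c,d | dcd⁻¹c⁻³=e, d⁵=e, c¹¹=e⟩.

Enumerate words in the generators, reducing via the relations: the distinct elements are
  {c, d, e, cd, c², c³, c⁴, c⁵, c⁶, c⁷, c⁸, c⁹, d², d³, d⁴, cd², cd³, cd⁴, c²d, c³d, c¹⁰, c⁴d, c⁵d, c⁶d, c⁷d, c⁸d, c⁹d, c²d², c²d³, c²d⁴, c³d², c³d³, c³d⁴, c¹⁰d, c⁴d², c⁴d³, c⁴d⁴, c⁵d², c⁵d³, c⁵d⁴, c⁶d², c⁶d³, c⁶d⁴, c⁷d², c⁷d³, c⁷d⁴, c⁸d², c⁸d³, c⁸d⁴, c⁹d², c⁹d³, c⁹d⁴, c¹⁰d², c¹⁰d³, c¹⁰d⁴}.
No further products give new elements, so |G| = 55.

Answer: 55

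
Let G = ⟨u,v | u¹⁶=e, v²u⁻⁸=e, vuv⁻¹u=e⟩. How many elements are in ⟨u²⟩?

|⟨u²⟩| equals the order of u². Compute successive powers until reaching e:
  (u²)¹ = u², (u²)² = u⁴, (u²)³ = u⁶, (u²)⁴ = u⁸, (u²)⁵ = u¹⁰, (u²)⁶ = u¹², (u²)⁷ = u¹⁴, (u²)⁸ = e.
The smallest positive k with (u²)ᵏ = e is 8, so |⟨u²⟩| = 8.

Answer: 8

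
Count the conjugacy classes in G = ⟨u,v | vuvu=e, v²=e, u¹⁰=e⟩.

The conjugacy classes (representative and size) are:
  [e] (size 1), [u] (size 2), [u²] (size 2), [u³] (size 2), [u⁴] (size 2), [u⁵] (size 1), [u²v] (size 5), [u³v] (size 5).
Class equation: 1 + 2 + 2 + 2 + 2 + 1 + 5 + 5 = 20 = |G|. So G has 8 conjugacy classes.

Answer: 8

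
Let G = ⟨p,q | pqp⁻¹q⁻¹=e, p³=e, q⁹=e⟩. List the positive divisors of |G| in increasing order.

|G| = 27 = 3³. By Lagrange's theorem the order of any subgroup divides 27; the divisors of 27 are 1, 3, 9, 27.

Answer: 1, 3, 9, 27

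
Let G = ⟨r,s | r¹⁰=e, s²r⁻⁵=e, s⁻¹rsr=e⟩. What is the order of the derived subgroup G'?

G' = [G, G] is generated by all commutators. The generator-pair commutators are: [r, s] = r².
The subgroup they normally generate is {e, r², r⁴, r⁶, r⁸}, of order 5.
Check: |G/G'| = 20/5 = 4 is the order of the abelianisation.

Answer: 5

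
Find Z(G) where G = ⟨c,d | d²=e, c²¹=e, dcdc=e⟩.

An element z ∈ Z(G) iff z commutes with every generator.
For example e is central: e·c = c = c·e; e·d = d = d·e.
Whereas c ∉ Z(G) since c·d = cd ≠ c²⁰d = d·c.
Checking each of the 42 elements this way gives Z(G) = {e}, of order 1.

Answer: {e}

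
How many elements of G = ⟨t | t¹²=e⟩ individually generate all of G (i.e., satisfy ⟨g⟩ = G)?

G is cyclic of order 12. An element generates G iff its order is 12, and a cyclic group of order 12 has exactly φ(12) = 4 such elements.

Answer: 4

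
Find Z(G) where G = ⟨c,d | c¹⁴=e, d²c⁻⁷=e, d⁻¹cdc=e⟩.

An element z ∈ Z(G) iff z commutes with every generator.
For example c⁷ is central: (c⁷)·c = c⁸ = c·(c⁷); (c⁷)·d = d⁻¹ = d·(c⁷).
Whereas c ∉ Z(G) since c·d = cd ≠ c⁶d⁻¹ = d·c.
Checking each of the 28 elements this way gives Z(G) = {e, c⁷}, of order 2.

Answer: {e, c⁷}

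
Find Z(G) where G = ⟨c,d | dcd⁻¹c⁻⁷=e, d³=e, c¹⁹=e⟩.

An element z ∈ Z(G) iff z commutes with every generator.
For example e is central: e·c = c = c·e; e·d = d = d·e.
Whereas c ∉ Z(G) since c·d = cd ≠ c⁷d = d·c.
Checking each of the 57 elements this way gives Z(G) = {e}, of order 1.

Answer: {e}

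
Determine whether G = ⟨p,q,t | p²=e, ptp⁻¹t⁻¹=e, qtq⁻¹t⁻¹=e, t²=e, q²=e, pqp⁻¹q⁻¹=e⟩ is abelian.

Each pair of generators commutes: p·q = pq = q·p; p·t = pt = t·p; q·t = qt = t·q. Since the generators pairwise commute, every element of G commutes with every other, so G is abelian.

Answer: Yes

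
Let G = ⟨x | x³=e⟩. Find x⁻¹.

The order of x is 3 (smallest k with xᵏ = e), so x⁻¹ = x² = x².
Check: x · (x²) → x · x² = e, giving e as required.

Answer: x²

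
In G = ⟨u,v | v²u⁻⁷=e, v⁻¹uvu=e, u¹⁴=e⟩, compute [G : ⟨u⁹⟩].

First find ord(u⁹) by computing successive powers:
  (u⁹)¹ = u⁹, (u⁹)² = u⁴, (u⁹)³ = u¹³, (u⁹)⁴ = u⁸, (u⁹)⁵ = u³, (u⁹)⁶ = u¹², (u⁹)⁷ = u⁷, (u⁹)⁸ = u², (u⁹)⁹ = u¹¹, (u⁹)¹⁰ = u⁶, (u⁹)¹¹ = u, (u⁹)¹² = u¹⁰, (u⁹)¹³ = u⁵, (u⁹)¹⁴ = e.
So |⟨u⁹⟩| = ord(u⁹) = 14. With |G| = 28, by Lagrange [G : ⟨u⁹⟩] = 28/14 = 2.

Answer: 2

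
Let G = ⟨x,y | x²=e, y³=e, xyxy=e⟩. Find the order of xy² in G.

Compute successive powers until reaching e:
  (xy²)¹ = xy², (xy²)² = e.
The smallest positive k with (xy²)ᵏ = e is 2.

Answer: 2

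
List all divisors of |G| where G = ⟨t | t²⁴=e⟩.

|G| = 24 = 2³ · 3. By Lagrange's theorem the order of any subgroup divides 24; the divisors of 24 are 1, 2, 3, 4, 6, 8, 12, 24.

Answer: 1, 2, 3, 4, 6, 8, 12, 24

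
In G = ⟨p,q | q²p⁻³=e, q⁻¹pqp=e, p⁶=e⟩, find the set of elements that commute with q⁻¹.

⟨q⁻¹⟩ ⊆ C_G(q⁻¹) since powers of q⁻¹ commute with q⁻¹; so |C_G(q⁻¹)| ≥ |⟨q⁻¹⟩| = 4.
By orbit–stabilizer, |C_G(q⁻¹)| = |G| / |conj. class of q⁻¹| = 12 / 3 = 4.
The 4 elements commuting with q⁻¹ are {e, p³, q, q⁻¹}.

Answer: {e, p³, q, q⁻¹}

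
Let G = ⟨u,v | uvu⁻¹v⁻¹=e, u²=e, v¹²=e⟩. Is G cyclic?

|G| = 24, but the maximum element order in G is 12 < 24. No single element generates all of G, so G is not cyclic.

Answer: No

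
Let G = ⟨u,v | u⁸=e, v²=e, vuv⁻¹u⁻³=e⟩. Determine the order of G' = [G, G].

G' = [G, G] is generated by all commutators. The generator-pair commutators are: [u, v] = u⁶.
The subgroup they normally generate is {e, u², u⁴, u⁶}, of order 4.
Check: |G/G'| = 16/4 = 4 is the order of the abelianisation.

Answer: 4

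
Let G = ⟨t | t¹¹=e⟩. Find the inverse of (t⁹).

The order of (t⁹) is 11 (smallest k with (t⁹)ᵏ = e), so (t⁹)⁻¹ = (t⁹)¹⁰ = t².
Check: (t⁹) · (t²) → (t⁹) · t² = e, giving e as required.

Answer: t²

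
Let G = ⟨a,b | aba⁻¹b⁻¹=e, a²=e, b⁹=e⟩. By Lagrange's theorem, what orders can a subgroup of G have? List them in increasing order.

|G| = 18 = 2 · 3². By Lagrange's theorem the order of any subgroup divides 18; the divisors of 18 are 1, 2, 3, 6, 9, 18.

Answer: 1, 2, 3, 6, 9, 18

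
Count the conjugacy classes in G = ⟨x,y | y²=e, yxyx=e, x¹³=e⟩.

The conjugacy classes (representative and size) are:
  [e] (size 1), [x¹²] (size 2), [x¹¹] (size 2), [x³] (size 2), [x⁴] (size 2), [x⁸] (size 2), [x⁶] (size 2), [y] (size 13).
Class equation: 1 + 2 + 2 + 2 + 2 + 2 + 2 + 13 = 26 = |G|. So G has 8 conjugacy classes.

Answer: 8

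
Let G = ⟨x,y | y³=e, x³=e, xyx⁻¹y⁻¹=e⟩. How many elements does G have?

Enumerate words in the generators, reducing via the relations: the distinct elements are
  {e, x, y, xy, x², y², xy², x²y, x²y²}.
No further products give new elements, so |G| = 9.

Answer: 9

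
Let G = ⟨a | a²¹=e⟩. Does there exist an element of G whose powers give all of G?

|G| = 21. The element a has order 21 (its powers give 21 distinct elements), so ⟨a⟩ = G and G is cyclic.

Answer: Yes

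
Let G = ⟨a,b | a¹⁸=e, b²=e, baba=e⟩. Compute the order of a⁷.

Compute successive powers until reaching e:
  (a⁷)¹ = a⁷, (a⁷)² = a¹⁴, (a⁷)³ = a³, (a⁷)⁴ = a¹⁰, (a⁷)⁵ = a¹⁷, (a⁷)⁶ = a⁶, (a⁷)⁷ = a¹³, (a⁷)⁸ = a², (a⁷)⁹ = a⁹, (a⁷)¹⁰ = a¹⁶, (a⁷)¹¹ = a⁵, (a⁷)¹² = a¹², (a⁷)¹³ = a, (a⁷)¹⁴ = a⁸, (a⁷)¹⁵ = a¹⁵, (a⁷)¹⁶ = a⁴, (a⁷)¹⁷ = a¹¹, (a⁷)¹⁸ = e.
The smallest positive k with (a⁷)ᵏ = e is 18.

Answer: 18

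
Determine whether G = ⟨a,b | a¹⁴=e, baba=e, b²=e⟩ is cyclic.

Every cyclic group is abelian. But a·b = ab while b·a = a¹³b, so a·b ≠ b·a and G is not abelian. Hence G is not cyclic.

Answer: No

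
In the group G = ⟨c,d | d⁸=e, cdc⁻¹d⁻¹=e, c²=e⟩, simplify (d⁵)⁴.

Compute successive powers of (d⁵), reducing at each step:
  (d⁵)²: (d⁵) · d⁵ = d²
  (d⁵)³: (d²) · d⁵ = d⁷
  (d⁵)⁴: (d⁷) · d⁵ = d⁴

Answer: d⁴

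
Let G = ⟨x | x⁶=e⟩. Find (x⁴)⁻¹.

The order of (x⁴) is 3 (smallest k with (x⁴)ᵏ = e), so (x⁴)⁻¹ = (x⁴)² = x².
Check: (x⁴) · (x²) → (x⁴) · x² = e, giving e as required.

Answer: x²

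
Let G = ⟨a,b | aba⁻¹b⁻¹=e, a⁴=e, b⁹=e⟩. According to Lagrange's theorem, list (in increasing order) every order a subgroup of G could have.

|G| = 36 = 2² · 3². By Lagrange's theorem the order of any subgroup divides 36; the divisors of 36 are 1, 2, 3, 4, 6, 9, 12, 18, 36.

Answer: 1, 2, 3, 4, 6, 9, 12, 18, 36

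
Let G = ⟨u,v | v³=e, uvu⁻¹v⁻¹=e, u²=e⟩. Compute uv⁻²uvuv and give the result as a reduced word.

Multiply left to right, reducing at each step:
  u · v⁻² = uv
  (uv) · u = v
  v · v = v²
  (v²) · u = uv²
  (uv²) · v = u

Answer: u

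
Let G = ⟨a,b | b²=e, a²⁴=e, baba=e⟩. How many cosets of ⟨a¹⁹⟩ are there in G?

First find ord(a¹⁹) by computing successive powers:
  (a¹⁹)¹ = a¹⁹, (a¹⁹)² = a¹⁴, (a¹⁹)³ = a⁹, (a¹⁹)⁴ = a⁴, (a¹⁹)⁵ = a²³, (a¹⁹)⁶ = a¹⁸, (a¹⁹)⁷ = a¹³, (a¹⁹)⁸ = a⁸, (a¹⁹)⁹ = a³, (a¹⁹)¹⁰ = a²², (a¹⁹)¹¹ = a¹⁷, (a¹⁹)¹² = a¹², (a¹⁹)¹³ = a⁷, (a¹⁹)¹⁴ = a², (a¹⁹)¹⁵ = a²¹, (a¹⁹)¹⁶ = a¹⁶, (a¹⁹)¹⁷ = a¹¹, (a¹⁹)¹⁸ = a⁶, (a¹⁹)¹⁹ = a, (a¹⁹)²⁰ = a²⁰, (a¹⁹)²¹ = a¹⁵, (a¹⁹)²² = a¹⁰, (a¹⁹)²³ = a⁵, (a¹⁹)²⁴ = e.
So |⟨a¹⁹⟩| = ord(a¹⁹) = 24. With |G| = 48, by Lagrange [G : ⟨a¹⁹⟩] = 48/24 = 2.

Answer: 2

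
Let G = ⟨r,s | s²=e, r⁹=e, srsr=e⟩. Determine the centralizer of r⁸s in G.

⟨r⁸s⟩ ⊆ C_G(r⁸s) since powers of r⁸s commute with r⁸s; so |C_G(r⁸s)| ≥ |⟨r⁸s⟩| = 2.
By orbit–stabilizer, |C_G(r⁸s)| = |G| / |conj. class of r⁸s| = 18 / 9 = 2.
The 2 elements commuting with r⁸s are {e, r⁸s}.

Answer: {e, r⁸s}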